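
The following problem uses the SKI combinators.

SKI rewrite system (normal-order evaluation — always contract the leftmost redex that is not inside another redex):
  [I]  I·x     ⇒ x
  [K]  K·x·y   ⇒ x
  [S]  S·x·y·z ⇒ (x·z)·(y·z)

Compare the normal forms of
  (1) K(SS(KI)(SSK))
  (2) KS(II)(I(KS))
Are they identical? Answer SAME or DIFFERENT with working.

Answer: DIFFERENT — A ⇓ K(S(SSK)I), B ⇓ S(KS)

Reduction:
Term A:
  start: K(SS(KI)(SSK))
  step 1: K(S(SSK)(KI(SSK)))
  step 2: K(S(SSK)I)

Term B:
  start: KS(II)(I(KS))
  step 1: S(I(KS))
  step 2: S(KS)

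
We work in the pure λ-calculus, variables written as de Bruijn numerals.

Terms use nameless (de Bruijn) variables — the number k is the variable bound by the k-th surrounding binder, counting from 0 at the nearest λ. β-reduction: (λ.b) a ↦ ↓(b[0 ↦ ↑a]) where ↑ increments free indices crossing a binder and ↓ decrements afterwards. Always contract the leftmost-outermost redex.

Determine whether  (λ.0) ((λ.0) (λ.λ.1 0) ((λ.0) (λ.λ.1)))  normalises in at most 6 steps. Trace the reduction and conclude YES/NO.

Answer: YES — reaches normal form λ.λ.1 in 5 ≤ 6 steps

Derivation:
  start: (λ.0) ((λ.0) (λ.λ.1 0) ((λ.0) (λ.λ.1)))
  →1  (λ.0) (λ.λ.1 0) ((λ.0) (λ.λ.1))
  →2  (λ.λ.1 0) ((λ.0) (λ.λ.1))
  →3  λ.(λ.0) (λ.λ.1) 0
  →4  λ.(λ.λ.1) 0
  →5  λ.λ.1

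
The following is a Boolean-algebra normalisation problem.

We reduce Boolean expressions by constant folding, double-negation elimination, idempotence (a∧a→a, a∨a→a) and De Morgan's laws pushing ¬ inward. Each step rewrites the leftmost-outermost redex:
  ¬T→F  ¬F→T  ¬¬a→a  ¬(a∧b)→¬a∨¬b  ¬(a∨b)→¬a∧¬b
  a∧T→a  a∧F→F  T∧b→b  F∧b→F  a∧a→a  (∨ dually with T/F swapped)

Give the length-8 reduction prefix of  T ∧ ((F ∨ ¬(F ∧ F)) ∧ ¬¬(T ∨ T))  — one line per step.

  start: T ∧ ((F ∨ ¬(F ∧ F)) ∧ ¬¬(T ∨ T))
  →1  (F ∨ ¬(F ∧ F)) ∧ ¬¬(T ∨ T)
  →2  ¬(F ∧ F) ∧ ¬¬(T ∨ T)
  →3  (¬F ∨ ¬F) ∧ ¬¬(T ∨ T)
  →4  ¬F ∧ ¬¬(T ∨ T)
  →5  T ∧ ¬¬(T ∨ T)
  →6  ¬¬(T ∨ T)
  →7  T ∨ T
  →8  T

Answer: after 8 steps: T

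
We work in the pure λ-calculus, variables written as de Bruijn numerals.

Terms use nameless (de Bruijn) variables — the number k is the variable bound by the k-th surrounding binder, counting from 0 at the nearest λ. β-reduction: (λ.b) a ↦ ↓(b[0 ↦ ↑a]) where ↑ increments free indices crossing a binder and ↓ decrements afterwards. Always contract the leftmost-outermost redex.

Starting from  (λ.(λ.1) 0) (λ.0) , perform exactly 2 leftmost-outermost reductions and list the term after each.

  start: (λ.(λ.1) 0) (λ.0)
  step 1: (λ.λ.0) (λ.0)
  step 2: λ.0

Answer: after 2 steps: λ.0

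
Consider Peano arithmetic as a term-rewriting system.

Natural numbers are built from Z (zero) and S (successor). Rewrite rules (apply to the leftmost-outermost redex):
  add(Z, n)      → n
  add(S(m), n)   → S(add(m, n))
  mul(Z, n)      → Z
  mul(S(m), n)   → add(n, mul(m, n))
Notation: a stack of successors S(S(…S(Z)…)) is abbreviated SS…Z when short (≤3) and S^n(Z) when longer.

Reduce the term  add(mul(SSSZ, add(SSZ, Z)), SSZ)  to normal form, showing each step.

Answer: normal form = S^8(Z)  (in 29 steps)

Derivation:
  start: add(mul(SSSZ, add(SSZ, Z)), SSZ)
  →1  add(add(add(SSZ, Z), mul(SSZ, add(SSZ, Z))), SSZ)
  →2  add(add(S(add(SZ, Z)), mul(SSZ, add(SSZ, Z))), SSZ)
  →3  add(S(add(add(SZ, Z), mul(SSZ, add(SSZ, Z)))), SSZ)
  →4  S(add(add(add(SZ, Z), mul(SSZ, add(SSZ, Z))), SSZ))
  →5  S(add(add(S(add(Z, Z)), mul(SSZ, add(SSZ, Z))), SSZ))
  →6  S(add(S(add(add(Z, Z), mul(SSZ, add(SSZ, Z)))), SSZ))
  →7  S(S(add(add(add(Z, Z), mul(SSZ, add(SSZ, Z))), SSZ)))
  →8  S(S(add(add(Z, mul(SSZ, add(SSZ, Z))), SSZ)))
  →9  S(S(add(mul(SSZ, add(SSZ, Z)), SSZ)))
  →10  S(S(add(add(add(SSZ, Z), mul(SZ, add(SSZ, Z))), SSZ)))
  →11  S(S(add(add(S(add(SZ, Z)), mul(SZ, add(SSZ, Z))), SSZ)))
  →12  S(S(add(S(add(add(SZ, Z), mul(SZ, add(SSZ, Z)))), SSZ)))
  →13  S(S(S(add(add(add(SZ, Z), mul(SZ, add(SSZ, Z))), SSZ))))
  →14  S(S(S(add(add(S(add(Z, Z)), mul(SZ, add(SSZ, Z))), SSZ))))
  →15  S(S(S(add(S(add(add(Z, Z), mul(SZ, add(SSZ, Z)))), SSZ))))
  →16  S(S(S(S(add(add(add(Z, Z), mul(SZ, add(SSZ, Z))), SSZ)))))
  →17  S(S(S(S(add(add(Z, mul(SZ, add(SSZ, Z))), SSZ)))))
  →18  S(S(S(S(add(mul(SZ, add(SSZ, Z)), SSZ)))))
  →19  S(S(S(S(add(add(add(SSZ, Z), mul(Z, add(SSZ, Z))), SSZ)))))
  →20  S(S(S(S(add(add(S(add(SZ, Z)), mul(Z, add(SSZ, Z))), SSZ)))))
  →21  S(S(S(S(add(S(add(add(SZ, Z), mul(Z, add(SSZ, Z)))), SSZ)))))
  →22  S(S(S(S(S(add(add(add(SZ, Z), mul(Z, add(SSZ, Z))), SSZ))))))
  →23  S(S(S(S(S(add(add(S(add(Z, Z)), mul(Z, add(SSZ, Z))), SSZ))))))
  →24  S(S(S(S(S(add(S(add(add(Z, Z), mul(Z, add(SSZ, Z)))), SSZ))))))
  →25  S(S(S(S(S(S(add(add(add(Z, Z), mul(Z, add(SSZ, Z))), SSZ)))))))
  →26  S(S(S(S(S(S(add(add(Z, mul(Z, add(SSZ, Z))), SSZ)))))))
  →27  S(S(S(S(S(S(add(mul(Z, add(SSZ, Z)), SSZ)))))))
  →28  S(S(S(S(S(S(add(Z, SSZ)))))))
  →29  S^8(Z)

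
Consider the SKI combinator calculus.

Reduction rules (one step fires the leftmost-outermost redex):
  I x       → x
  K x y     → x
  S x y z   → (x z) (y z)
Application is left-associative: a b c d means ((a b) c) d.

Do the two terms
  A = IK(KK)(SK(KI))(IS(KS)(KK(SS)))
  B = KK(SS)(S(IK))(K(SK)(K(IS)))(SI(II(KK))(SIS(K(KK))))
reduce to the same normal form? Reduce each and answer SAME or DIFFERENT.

Term A:
  start: IK(KK)(SK(KI))(IS(KS)(KK(SS)))
  [1] K(KK)(SK(KI))(IS(KS)(KK(SS)))
  [2] KK(IS(KS)(KK(SS)))
  [3] K

Term B:
  start: KK(SS)(S(IK))(K(SK)(K(IS)))(SI(II(KK))(SIS(K(KK))))
  [1] K(S(IK))(K(SK)(K(IS)))(SI(II(KK))(SIS(K(KK))))
  [2] S(IK)(SI(II(KK))(SIS(K(KK))))
  [3] SK(SI(II(KK))(SIS(K(KK))))
  [4] SK(I(SIS(K(KK)))(II(KK)(SIS(K(KK)))))
  [5] SK(SIS(K(KK))(II(KK)(SIS(K(KK)))))
  [6] SK(I(K(KK))(S(K(KK)))(II(KK)(SIS(K(KK)))))
  [7] SK(K(KK)(S(K(KK)))(II(KK)(SIS(K(KK)))))
  [8] SK(KK(II(KK)(SIS(K(KK)))))
  [9] SKK

Answer: DIFFERENT — A ⇓ K, B ⇓ SKK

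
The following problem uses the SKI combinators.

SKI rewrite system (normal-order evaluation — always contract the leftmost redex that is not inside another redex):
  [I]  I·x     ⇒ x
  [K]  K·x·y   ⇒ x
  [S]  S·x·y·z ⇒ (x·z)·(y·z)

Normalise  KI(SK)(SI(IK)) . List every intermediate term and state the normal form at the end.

Answer: normal form = SIK  (in 3 steps)

Working:
  start: KI(SK)(SI(IK))
  step 1: I(SI(IK))
  step 2: SI(IK)
  step 3: SIK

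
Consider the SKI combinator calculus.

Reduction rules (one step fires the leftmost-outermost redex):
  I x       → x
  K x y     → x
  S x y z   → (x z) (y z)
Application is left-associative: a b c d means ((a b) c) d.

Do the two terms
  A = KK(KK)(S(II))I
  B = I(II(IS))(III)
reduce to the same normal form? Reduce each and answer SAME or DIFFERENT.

Answer: SAME — A ⇓ SI, B ⇓ SI

Reduction:
Term A:
  start: KK(KK)(S(II))I
  [1] K(S(II))I
  [2] S(II)
  [3] SI

Term B:
  start: I(II(IS))(III)
  [1] II(IS)(III)
  [2] I(IS)(III)
  [3] IS(III)
  [4] S(III)
  [5] S(II)
  [6] SI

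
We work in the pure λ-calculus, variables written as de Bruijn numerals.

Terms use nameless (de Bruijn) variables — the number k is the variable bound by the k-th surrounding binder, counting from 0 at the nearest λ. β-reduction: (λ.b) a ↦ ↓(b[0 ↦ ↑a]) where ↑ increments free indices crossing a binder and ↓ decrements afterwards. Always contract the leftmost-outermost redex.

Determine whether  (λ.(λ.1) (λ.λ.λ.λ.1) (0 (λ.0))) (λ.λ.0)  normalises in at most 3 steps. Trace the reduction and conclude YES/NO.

Answer: YES — reaches normal form λ.0 in 3 ≤ 3 steps

Derivation:
  start: (λ.(λ.1) (λ.λ.λ.λ.1) (0 (λ.0))) (λ.λ.0)
  →1  (λ.λ.λ.0) (λ.λ.λ.λ.1) ((λ.λ.0) (λ.0))
  →2  (λ.λ.0) ((λ.λ.0) (λ.0))
  →3  λ.0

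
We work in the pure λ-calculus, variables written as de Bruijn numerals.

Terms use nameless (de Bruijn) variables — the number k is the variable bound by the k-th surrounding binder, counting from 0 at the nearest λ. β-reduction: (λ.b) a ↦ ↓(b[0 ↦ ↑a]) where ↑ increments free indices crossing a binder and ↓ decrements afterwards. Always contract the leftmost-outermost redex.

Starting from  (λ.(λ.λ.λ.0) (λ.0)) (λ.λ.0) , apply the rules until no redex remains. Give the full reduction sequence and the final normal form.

  start: (λ.(λ.λ.λ.0) (λ.0)) (λ.λ.0)
  →1  (λ.λ.λ.0) (λ.0)
  →2  λ.λ.0

Answer: normal form = λ.λ.0  (in 2 steps)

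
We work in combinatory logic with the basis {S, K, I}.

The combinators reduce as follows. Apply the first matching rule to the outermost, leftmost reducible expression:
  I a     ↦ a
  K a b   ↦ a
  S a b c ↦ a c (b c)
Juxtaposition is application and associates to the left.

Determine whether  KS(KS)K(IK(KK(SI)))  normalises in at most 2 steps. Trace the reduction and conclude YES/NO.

Answer: NO — after 2 steps the term is SK(K(KK(SI))), not yet normal

Working:
  start: KS(KS)K(IK(KK(SI)))
  [1] SK(IK(KK(SI)))
  [2] SK(K(KK(SI)))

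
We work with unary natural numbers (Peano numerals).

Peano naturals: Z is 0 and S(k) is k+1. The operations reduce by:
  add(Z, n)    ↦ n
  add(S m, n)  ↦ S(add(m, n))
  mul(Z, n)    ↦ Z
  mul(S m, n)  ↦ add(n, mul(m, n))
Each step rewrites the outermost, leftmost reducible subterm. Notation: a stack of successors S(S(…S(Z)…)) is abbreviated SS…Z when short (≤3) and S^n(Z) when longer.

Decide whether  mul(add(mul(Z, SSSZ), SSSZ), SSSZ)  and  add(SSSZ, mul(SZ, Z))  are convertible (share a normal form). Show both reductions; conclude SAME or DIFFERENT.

Term A:
  start: mul(add(mul(Z, SSSZ), SSSZ), SSSZ)
  step 1: mul(add(Z, SSSZ), SSSZ)
  step 2: mul(SSSZ, SSSZ)
  step 3: add(SSSZ, mul(SSZ, SSSZ))
  step 4: S(add(SSZ, mul(SSZ, SSSZ)))
  step 5: S(S(add(SZ, mul(SSZ, SSSZ))))
  step 6: S(S(S(add(Z, mul(SSZ, SSSZ)))))
  step 7: S(S(S(mul(SSZ, SSSZ))))
  step 8: S(S(S(add(SSSZ, mul(SZ, SSSZ)))))
  step 9: S(S(S(S(add(SSZ, mul(SZ, SSSZ))))))
  step 10: S(S(S(S(S(add(SZ, mul(SZ, SSSZ)))))))
  step 11: S(S(S(S(S(S(add(Z, mul(SZ, SSSZ))))))))
  step 12: S(S(S(S(S(S(mul(SZ, SSSZ)))))))
  step 13: S(S(S(S(S(S(add(SSSZ, mul(Z, SSSZ))))))))
  step 14: S(S(S(S(S(S(S(add(SSZ, mul(Z, SSSZ)))))))))
  step 15: S(S(S(S(S(S(S(S(add(SZ, mul(Z, SSSZ))))))))))
  step 16: S(S(S(S(S(S(S(S(S(add(Z, mul(Z, SSSZ)))))))))))
  step 17: S(S(S(S(S(S(S(S(S(mul(Z, SSSZ))))))))))
  step 18: S^9(Z)

Term B:
  start: add(SSSZ, mul(SZ, Z))
  step 1: S(add(SSZ, mul(SZ, Z)))
  step 2: S(S(add(SZ, mul(SZ, Z))))
  step 3: S(S(S(add(Z, mul(SZ, Z)))))
  step 4: S(S(S(mul(SZ, Z))))
  step 5: S(S(S(add(Z, mul(Z, Z)))))
  step 6: S(S(S(mul(Z, Z))))
  step 7: SSSZ

Answer: DIFFERENT — A ⇓ S^9(Z), B ⇓ SSSZ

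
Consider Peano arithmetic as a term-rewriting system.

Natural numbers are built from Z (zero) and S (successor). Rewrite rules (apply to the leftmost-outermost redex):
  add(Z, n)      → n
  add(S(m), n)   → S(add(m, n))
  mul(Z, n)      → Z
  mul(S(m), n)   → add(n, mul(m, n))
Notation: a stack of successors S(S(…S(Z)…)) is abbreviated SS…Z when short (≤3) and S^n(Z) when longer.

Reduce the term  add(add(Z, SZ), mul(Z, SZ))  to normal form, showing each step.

Answer: normal form = SZ  (in 4 steps)

Working:
  start: add(add(Z, SZ), mul(Z, SZ))
  step 1: add(SZ, mul(Z, SZ))
  step 2: S(add(Z, mul(Z, SZ)))
  step 3: S(mul(Z, SZ))
  step 4: SZ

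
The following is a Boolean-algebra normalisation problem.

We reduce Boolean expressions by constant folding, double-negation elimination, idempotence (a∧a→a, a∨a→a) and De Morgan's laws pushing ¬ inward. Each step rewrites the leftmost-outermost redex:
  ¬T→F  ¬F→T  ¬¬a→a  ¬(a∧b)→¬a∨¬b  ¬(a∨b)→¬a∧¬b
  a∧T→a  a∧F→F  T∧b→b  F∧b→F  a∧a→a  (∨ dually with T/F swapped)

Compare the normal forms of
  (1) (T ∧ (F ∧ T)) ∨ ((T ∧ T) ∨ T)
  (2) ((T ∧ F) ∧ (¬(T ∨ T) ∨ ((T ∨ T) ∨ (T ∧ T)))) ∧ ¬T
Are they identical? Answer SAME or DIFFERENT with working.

Answer: DIFFERENT — A ⇓ T, B ⇓ F

Reduction:
Term A:
  start: (T ∧ (F ∧ T)) ∨ ((T ∧ T) ∨ T)
  →1  (F ∧ T) ∨ ((T ∧ T) ∨ T)
  →2  F ∨ ((T ∧ T) ∨ T)
  →3  (T ∧ T) ∨ T
  →4  T

Term B:
  start: ((T ∧ F) ∧ (¬(T ∨ T) ∨ ((T ∨ T) ∨ (T ∧ T)))) ∧ ¬T
  →1  (F ∧ (¬(T ∨ T) ∨ ((T ∨ T) ∨ (T ∧ T)))) ∧ ¬T
  →2  F ∧ ¬T
  →3  F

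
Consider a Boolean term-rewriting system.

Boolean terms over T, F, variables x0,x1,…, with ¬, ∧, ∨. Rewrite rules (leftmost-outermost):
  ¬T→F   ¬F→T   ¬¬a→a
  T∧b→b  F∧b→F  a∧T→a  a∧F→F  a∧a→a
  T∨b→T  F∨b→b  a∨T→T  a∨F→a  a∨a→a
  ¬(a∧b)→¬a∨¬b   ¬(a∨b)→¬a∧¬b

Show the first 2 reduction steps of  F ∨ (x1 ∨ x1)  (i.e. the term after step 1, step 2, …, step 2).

  start: F ∨ (x1 ∨ x1)
  step 1: x1 ∨ x1
  step 2: x1

Answer: after 2 steps: x1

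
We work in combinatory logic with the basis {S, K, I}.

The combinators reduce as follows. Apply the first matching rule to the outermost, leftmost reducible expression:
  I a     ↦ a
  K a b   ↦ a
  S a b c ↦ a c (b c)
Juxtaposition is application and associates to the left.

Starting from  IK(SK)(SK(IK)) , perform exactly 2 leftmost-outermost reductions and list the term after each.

  start: IK(SK)(SK(IK))
  step 1: K(SK)(SK(IK))
  step 2: SK

Answer: after 2 steps: SK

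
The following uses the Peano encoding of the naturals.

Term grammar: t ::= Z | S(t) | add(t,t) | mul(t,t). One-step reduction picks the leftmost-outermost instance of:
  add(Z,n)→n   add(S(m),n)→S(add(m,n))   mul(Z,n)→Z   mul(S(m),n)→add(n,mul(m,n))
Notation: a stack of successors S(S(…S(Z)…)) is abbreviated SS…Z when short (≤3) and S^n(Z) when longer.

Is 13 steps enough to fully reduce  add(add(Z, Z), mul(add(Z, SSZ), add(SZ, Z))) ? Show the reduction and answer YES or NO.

Answer: NO — after 13 steps the term is S(S(mul(Z, add(SZ, Z)))), not yet normal

Reduction:
  start: add(add(Z, Z), mul(add(Z, SSZ), add(SZ, Z)))
  step 1: add(Z, mul(add(Z, SSZ), add(SZ, Z)))
  step 2: mul(add(Z, SSZ), add(SZ, Z))
  step 3: mul(SSZ, add(SZ, Z))
  step 4: add(add(SZ, Z), mul(SZ, add(SZ, Z)))
  step 5: add(S(add(Z, Z)), mul(SZ, add(SZ, Z)))
  step 6: S(add(add(Z, Z), mul(SZ, add(SZ, Z))))
  step 7: S(add(Z, mul(SZ, add(SZ, Z))))
  step 8: S(mul(SZ, add(SZ, Z)))
  step 9: S(add(add(SZ, Z), mul(Z, add(SZ, Z))))
  step 10: S(add(S(add(Z, Z)), mul(Z, add(SZ, Z))))
  step 11: S(S(add(add(Z, Z), mul(Z, add(SZ, Z)))))
  step 12: S(S(add(Z, mul(Z, add(SZ, Z)))))
  step 13: S(S(mul(Z, add(SZ, Z))))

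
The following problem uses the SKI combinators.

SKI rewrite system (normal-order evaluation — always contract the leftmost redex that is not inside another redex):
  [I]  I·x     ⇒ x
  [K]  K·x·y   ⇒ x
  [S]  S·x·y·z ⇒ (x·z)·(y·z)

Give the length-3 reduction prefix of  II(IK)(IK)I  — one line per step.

Answer: after 3 steps: K(IK)I

Working:
  start: II(IK)(IK)I
  →1  I(IK)(IK)I
  →2  IK(IK)I
  →3  K(IK)I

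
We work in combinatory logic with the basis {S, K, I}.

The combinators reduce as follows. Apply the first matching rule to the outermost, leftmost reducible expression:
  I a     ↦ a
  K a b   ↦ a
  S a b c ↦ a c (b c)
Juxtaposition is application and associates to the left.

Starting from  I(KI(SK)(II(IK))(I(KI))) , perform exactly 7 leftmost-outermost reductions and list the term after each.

  start: I(KI(SK)(II(IK))(I(KI)))
  [1] KI(SK)(II(IK))(I(KI))
  [2] I(II(IK))(I(KI))
  [3] II(IK)(I(KI))
  [4] I(IK)(I(KI))
  [5] IK(I(KI))
  [6] K(I(KI))
  [7] K(KI)

Answer: after 7 steps: K(KI)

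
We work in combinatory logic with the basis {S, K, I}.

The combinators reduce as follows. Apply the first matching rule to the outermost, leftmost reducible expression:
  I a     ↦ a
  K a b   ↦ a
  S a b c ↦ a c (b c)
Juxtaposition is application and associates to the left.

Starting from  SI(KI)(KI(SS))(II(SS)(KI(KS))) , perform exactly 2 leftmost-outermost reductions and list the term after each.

  start: SI(KI)(KI(SS))(II(SS)(KI(KS)))
  step 1: I(KI(SS))(KI(KI(SS)))(II(SS)(KI(KS)))
  step 2: KI(SS)(KI(KI(SS)))(II(SS)(KI(KS)))

Answer: after 2 steps: KI(SS)(KI(KI(SS)))(II(SS)(KI(KS)))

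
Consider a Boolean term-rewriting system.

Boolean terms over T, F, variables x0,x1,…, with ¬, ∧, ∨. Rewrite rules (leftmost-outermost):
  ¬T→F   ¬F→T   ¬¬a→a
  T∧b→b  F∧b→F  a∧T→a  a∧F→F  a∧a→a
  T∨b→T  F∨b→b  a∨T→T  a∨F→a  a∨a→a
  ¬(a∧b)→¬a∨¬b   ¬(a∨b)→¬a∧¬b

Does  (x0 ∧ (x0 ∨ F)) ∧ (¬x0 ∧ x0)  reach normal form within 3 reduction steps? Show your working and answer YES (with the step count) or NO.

Answer: YES — reaches normal form x0 ∧ (¬x0 ∧ x0) in 2 ≤ 3 steps

Derivation:
  start: (x0 ∧ (x0 ∨ F)) ∧ (¬x0 ∧ x0)
  →1  (x0 ∧ x0) ∧ (¬x0 ∧ x0)
  →2  x0 ∧ (¬x0 ∧ x0)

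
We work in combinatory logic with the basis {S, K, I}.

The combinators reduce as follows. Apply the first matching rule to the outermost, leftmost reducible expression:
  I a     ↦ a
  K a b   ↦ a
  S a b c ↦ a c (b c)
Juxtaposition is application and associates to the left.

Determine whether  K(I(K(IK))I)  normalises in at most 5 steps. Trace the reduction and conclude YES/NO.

  start: K(I(K(IK))I)
  [1] K(K(IK)I)
  [2] K(IK)
  [3] KK

Answer: YES — reaches normal form KK in 3 ≤ 5 steps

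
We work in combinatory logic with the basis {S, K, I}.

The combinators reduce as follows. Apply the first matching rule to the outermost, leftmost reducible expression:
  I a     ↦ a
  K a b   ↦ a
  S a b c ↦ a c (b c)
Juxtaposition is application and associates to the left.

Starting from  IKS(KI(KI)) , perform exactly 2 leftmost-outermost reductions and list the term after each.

Answer: after 2 steps: S

Working:
  start: IKS(KI(KI))
  →1  KS(KI(KI))
  →2  S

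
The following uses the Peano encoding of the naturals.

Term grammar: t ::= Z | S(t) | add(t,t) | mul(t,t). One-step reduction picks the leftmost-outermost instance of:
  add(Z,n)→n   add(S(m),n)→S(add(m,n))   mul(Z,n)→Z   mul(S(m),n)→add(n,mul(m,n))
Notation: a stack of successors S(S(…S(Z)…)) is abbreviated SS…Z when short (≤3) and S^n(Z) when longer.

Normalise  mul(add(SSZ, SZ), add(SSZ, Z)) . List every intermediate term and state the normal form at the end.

Answer: normal form = S^6(Z)  (in 25 steps)

Working:
  start: mul(add(SSZ, SZ), add(SSZ, Z))
  step 1: mul(S(add(SZ, SZ)), add(SSZ, Z))
  step 2: add(add(SSZ, Z), mul(add(SZ, SZ), add(SSZ, Z)))
  step 3: add(S(add(SZ, Z)), mul(add(SZ, SZ), add(SSZ, Z)))
  step 4: S(add(add(SZ, Z), mul(add(SZ, SZ), add(SSZ, Z))))
  step 5: S(add(S(add(Z, Z)), mul(add(SZ, SZ), add(SSZ, Z))))
  step 6: S(S(add(add(Z, Z), mul(add(SZ, SZ), add(SSZ, Z)))))
  step 7: S(S(add(Z, mul(add(SZ, SZ), add(SSZ, Z)))))
  step 8: S(S(mul(add(SZ, SZ), add(SSZ, Z))))
  step 9: S(S(mul(S(add(Z, SZ)), add(SSZ, Z))))
  step 10: S(S(add(add(SSZ, Z), mul(add(Z, SZ), add(SSZ, Z)))))
  step 11: S(S(add(S(add(SZ, Z)), mul(add(Z, SZ), add(SSZ, Z)))))
  step 12: S(S(S(add(add(SZ, Z), mul(add(Z, SZ), add(SSZ, Z))))))
  step 13: S(S(S(add(S(add(Z, Z)), mul(add(Z, SZ), add(SSZ, Z))))))
  step 14: S(S(S(S(add(add(Z, Z), mul(add(Z, SZ), add(SSZ, Z)))))))
  step 15: S(S(S(S(add(Z, mul(add(Z, SZ), add(SSZ, Z)))))))
  step 16: S(S(S(S(mul(add(Z, SZ), add(SSZ, Z))))))
  step 17: S(S(S(S(mul(SZ, add(SSZ, Z))))))
  step 18: S(S(S(S(add(add(SSZ, Z), mul(Z, add(SSZ, Z)))))))
  step 19: S(S(S(S(add(S(add(SZ, Z)), mul(Z, add(SSZ, Z)))))))
  step 20: S(S(S(S(S(add(add(SZ, Z), mul(Z, add(SSZ, Z))))))))
  step 21: S(S(S(S(S(add(S(add(Z, Z)), mul(Z, add(SSZ, Z))))))))
  step 22: S(S(S(S(S(S(add(add(Z, Z), mul(Z, add(SSZ, Z)))))))))
  step 23: S(S(S(S(S(S(add(Z, mul(Z, add(SSZ, Z)))))))))
  step 24: S(S(S(S(S(S(mul(Z, add(SSZ, Z))))))))
  step 25: S^6(Z)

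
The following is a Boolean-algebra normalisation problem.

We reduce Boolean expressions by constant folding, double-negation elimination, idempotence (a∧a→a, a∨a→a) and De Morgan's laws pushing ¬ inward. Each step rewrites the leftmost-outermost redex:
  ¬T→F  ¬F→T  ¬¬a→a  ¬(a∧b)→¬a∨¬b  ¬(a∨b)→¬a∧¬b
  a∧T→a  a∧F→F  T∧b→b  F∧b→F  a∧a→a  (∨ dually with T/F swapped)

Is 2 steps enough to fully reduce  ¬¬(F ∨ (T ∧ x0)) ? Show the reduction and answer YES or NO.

Answer: NO — after 2 steps the term is T ∧ x0, not yet normal

Derivation:
  start: ¬¬(F ∨ (T ∧ x0))
  [1] F ∨ (T ∧ x0)
  [2] T ∧ x0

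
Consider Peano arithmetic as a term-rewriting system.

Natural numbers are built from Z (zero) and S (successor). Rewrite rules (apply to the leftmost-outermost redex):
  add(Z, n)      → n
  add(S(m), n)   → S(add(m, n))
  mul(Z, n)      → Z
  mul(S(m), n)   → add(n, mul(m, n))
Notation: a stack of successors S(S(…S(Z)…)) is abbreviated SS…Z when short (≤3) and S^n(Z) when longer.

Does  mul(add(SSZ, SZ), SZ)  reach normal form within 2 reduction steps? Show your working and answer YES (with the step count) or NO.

  start: mul(add(SSZ, SZ), SZ)
  [1] mul(S(add(SZ, SZ)), SZ)
  [2] add(SZ, mul(add(SZ, SZ), SZ))

Answer: NO — after 2 steps the term is add(SZ, mul(add(SZ, SZ), SZ)), not yet normal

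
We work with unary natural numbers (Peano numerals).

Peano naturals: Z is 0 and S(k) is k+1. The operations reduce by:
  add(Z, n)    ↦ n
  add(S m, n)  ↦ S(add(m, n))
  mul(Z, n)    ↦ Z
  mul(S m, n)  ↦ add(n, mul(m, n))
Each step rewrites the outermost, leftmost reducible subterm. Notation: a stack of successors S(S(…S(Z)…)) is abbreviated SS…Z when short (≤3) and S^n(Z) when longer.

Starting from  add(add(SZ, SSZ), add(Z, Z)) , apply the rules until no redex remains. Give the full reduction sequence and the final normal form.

Answer: normal form = SSSZ  (in 7 steps)

Working:
  start: add(add(SZ, SSZ), add(Z, Z))
  step 1: add(S(add(Z, SSZ)), add(Z, Z))
  step 2: S(add(add(Z, SSZ), add(Z, Z)))
  step 3: S(add(SSZ, add(Z, Z)))
  step 4: S(S(add(SZ, add(Z, Z))))
  step 5: S(S(S(add(Z, add(Z, Z)))))
  step 6: S(S(S(add(Z, Z))))
  step 7: SSSZ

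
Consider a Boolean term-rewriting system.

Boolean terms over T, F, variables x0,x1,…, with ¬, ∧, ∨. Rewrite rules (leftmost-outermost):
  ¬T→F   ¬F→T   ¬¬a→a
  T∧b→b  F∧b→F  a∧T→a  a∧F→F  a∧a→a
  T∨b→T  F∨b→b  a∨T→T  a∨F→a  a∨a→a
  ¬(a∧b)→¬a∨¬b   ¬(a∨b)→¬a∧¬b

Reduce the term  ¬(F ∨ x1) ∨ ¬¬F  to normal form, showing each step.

  start: ¬(F ∨ x1) ∨ ¬¬F
  step 1: (¬F ∧ ¬x1) ∨ ¬¬F
  step 2: (T ∧ ¬x1) ∨ ¬¬F
  step 3: ¬x1 ∨ ¬¬F
  step 4: ¬x1 ∨ F
  step 5: ¬x1

Answer: normal form = ¬x1  (in 5 steps)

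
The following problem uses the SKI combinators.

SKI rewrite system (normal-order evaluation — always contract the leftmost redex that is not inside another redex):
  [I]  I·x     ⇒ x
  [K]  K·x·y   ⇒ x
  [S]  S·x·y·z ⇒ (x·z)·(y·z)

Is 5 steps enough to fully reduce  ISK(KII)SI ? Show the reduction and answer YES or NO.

Answer: YES — reaches normal form SI in 3 ≤ 5 steps

Derivation:
  start: ISK(KII)SI
  step 1: SK(KII)SI
  step 2: KS(KIIS)I
  step 3: SI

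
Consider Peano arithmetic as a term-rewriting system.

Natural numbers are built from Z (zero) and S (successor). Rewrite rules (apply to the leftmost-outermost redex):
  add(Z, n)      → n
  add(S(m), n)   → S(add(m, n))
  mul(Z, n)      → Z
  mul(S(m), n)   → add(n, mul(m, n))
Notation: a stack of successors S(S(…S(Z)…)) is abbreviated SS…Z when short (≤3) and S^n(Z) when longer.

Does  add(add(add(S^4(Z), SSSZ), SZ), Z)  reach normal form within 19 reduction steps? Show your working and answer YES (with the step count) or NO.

Answer: NO — after 19 steps the term is S(S(S(S(S(S(S(add(add(Z, SZ), Z)))))))), not yet normal

Derivation:
  start: add(add(add(S^4(Z), SSSZ), SZ), Z)
  step 1: add(add(S(add(SSSZ, SSSZ)), SZ), Z)
  step 2: add(S(add(add(SSSZ, SSSZ), SZ)), Z)
  step 3: S(add(add(add(SSSZ, SSSZ), SZ), Z))
  step 4: S(add(add(S(add(SSZ, SSSZ)), SZ), Z))
  step 5: S(add(S(add(add(SSZ, SSSZ), SZ)), Z))
  step 6: S(S(add(add(add(SSZ, SSSZ), SZ), Z)))
  step 7: S(S(add(add(S(add(SZ, SSSZ)), SZ), Z)))
  step 8: S(S(add(S(add(add(SZ, SSSZ), SZ)), Z)))
  step 9: S(S(S(add(add(add(SZ, SSSZ), SZ), Z))))
  step 10: S(S(S(add(add(S(add(Z, SSSZ)), SZ), Z))))
  step 11: S(S(S(add(S(add(add(Z, SSSZ), SZ)), Z))))
  step 12: S(S(S(S(add(add(add(Z, SSSZ), SZ), Z)))))
  step 13: S(S(S(S(add(add(SSSZ, SZ), Z)))))
  step 14: S(S(S(S(add(S(add(SSZ, SZ)), Z)))))
  step 15: S(S(S(S(S(add(add(SSZ, SZ), Z))))))
  step 16: S(S(S(S(S(add(S(add(SZ, SZ)), Z))))))
  step 17: S(S(S(S(S(S(add(add(SZ, SZ), Z)))))))
  step 18: S(S(S(S(S(S(add(S(add(Z, SZ)), Z)))))))
  step 19: S(S(S(S(S(S(S(add(add(Z, SZ), Z))))))))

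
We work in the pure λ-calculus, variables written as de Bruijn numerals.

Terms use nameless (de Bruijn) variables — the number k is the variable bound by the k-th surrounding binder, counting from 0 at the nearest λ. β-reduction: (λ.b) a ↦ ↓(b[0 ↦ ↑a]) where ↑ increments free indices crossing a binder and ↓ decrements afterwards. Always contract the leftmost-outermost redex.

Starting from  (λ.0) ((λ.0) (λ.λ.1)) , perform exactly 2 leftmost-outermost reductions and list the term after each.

  start: (λ.0) ((λ.0) (λ.λ.1))
  →1  (λ.0) (λ.λ.1)
  →2  λ.λ.1

Answer: after 2 steps: λ.λ.1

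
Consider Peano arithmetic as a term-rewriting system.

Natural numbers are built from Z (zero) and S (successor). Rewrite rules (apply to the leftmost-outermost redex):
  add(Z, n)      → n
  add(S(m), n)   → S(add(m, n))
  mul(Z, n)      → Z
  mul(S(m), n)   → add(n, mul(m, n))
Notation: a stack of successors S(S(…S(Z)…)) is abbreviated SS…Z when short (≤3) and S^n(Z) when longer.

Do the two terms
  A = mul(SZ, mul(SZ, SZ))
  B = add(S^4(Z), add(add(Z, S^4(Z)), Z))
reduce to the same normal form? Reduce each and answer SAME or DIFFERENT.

Term A:
  start: mul(SZ, mul(SZ, SZ))
  step 1: add(mul(SZ, SZ), mul(Z, mul(SZ, SZ)))
  step 2: add(add(SZ, mul(Z, SZ)), mul(Z, mul(SZ, SZ)))
  step 3: add(S(add(Z, mul(Z, SZ))), mul(Z, mul(SZ, SZ)))
  step 4: S(add(add(Z, mul(Z, SZ)), mul(Z, mul(SZ, SZ))))
  step 5: S(add(mul(Z, SZ), mul(Z, mul(SZ, SZ))))
  step 6: S(add(Z, mul(Z, mul(SZ, SZ))))
  step 7: S(mul(Z, mul(SZ, SZ)))
  step 8: SZ

Term B:
  start: add(S^4(Z), add(add(Z, S^4(Z)), Z))
  step 1: S(add(SSSZ, add(add(Z, S^4(Z)), Z)))
  step 2: S(S(add(SSZ, add(add(Z, S^4(Z)), Z))))
  step 3: S(S(S(add(SZ, add(add(Z, S^4(Z)), Z)))))
  step 4: S(S(S(S(add(Z, add(add(Z, S^4(Z)), Z))))))
  step 5: S(S(S(S(add(add(Z, S^4(Z)), Z)))))
  step 6: S(S(S(S(add(S^4(Z), Z)))))
  step 7: S(S(S(S(S(add(SSSZ, Z))))))
  step 8: S(S(S(S(S(S(add(SSZ, Z)))))))
  step 9: S(S(S(S(S(S(S(add(SZ, Z))))))))
  step 10: S(S(S(S(S(S(S(S(add(Z, Z)))))))))
  step 11: S^8(Z)

Answer: DIFFERENT — A ⇓ SZ, B ⇓ S^8(Z)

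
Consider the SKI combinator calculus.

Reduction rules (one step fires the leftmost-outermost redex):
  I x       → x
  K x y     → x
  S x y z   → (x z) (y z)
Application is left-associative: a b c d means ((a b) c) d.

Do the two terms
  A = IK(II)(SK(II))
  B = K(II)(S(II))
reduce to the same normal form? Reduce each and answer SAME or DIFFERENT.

Term A:
  start: IK(II)(SK(II))
  →1  K(II)(SK(II))
  →2  II
  →3  I

Term B:
  start: K(II)(S(II))
  →1  II
  →2  I

Answer: SAME — A ⇓ I, B ⇓ I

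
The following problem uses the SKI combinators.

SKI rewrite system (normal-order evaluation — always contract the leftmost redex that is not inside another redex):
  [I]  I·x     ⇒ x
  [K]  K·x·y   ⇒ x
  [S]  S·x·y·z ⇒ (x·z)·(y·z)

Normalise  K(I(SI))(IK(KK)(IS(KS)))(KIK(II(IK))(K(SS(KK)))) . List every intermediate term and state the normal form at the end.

  start: K(I(SI))(IK(KK)(IS(KS)))(KIK(II(IK))(K(SS(KK))))
  [1] I(SI)(KIK(II(IK))(K(SS(KK))))
  [2] SI(KIK(II(IK))(K(SS(KK))))
  [3] SI(I(II(IK))(K(SS(KK))))
  [4] SI(II(IK)(K(SS(KK))))
  [5] SI(I(IK)(K(SS(KK))))
  [6] SI(IK(K(SS(KK))))
  [7] SI(K(K(SS(KK))))

Answer: normal form = SI(K(K(SS(KK))))  (in 7 steps)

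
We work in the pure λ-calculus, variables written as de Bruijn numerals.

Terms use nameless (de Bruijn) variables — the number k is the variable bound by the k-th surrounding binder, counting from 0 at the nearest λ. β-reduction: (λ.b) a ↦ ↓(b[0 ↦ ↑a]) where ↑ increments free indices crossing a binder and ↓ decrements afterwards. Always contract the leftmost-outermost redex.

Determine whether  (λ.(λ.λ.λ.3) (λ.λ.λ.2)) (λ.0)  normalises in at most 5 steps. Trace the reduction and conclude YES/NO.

  start: (λ.(λ.λ.λ.3) (λ.λ.λ.2)) (λ.0)
  [1] (λ.λ.λ.λ.0) (λ.λ.λ.2)
  [2] λ.λ.λ.0

Answer: YES — reaches normal form λ.λ.λ.0 in 2 ≤ 5 steps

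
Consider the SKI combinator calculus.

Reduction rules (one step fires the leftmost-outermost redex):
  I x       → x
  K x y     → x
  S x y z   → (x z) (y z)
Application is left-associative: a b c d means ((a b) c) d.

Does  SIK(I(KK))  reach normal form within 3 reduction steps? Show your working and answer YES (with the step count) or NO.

  start: SIK(I(KK))
  [1] I(I(KK))(K(I(KK)))
  [2] I(KK)(K(I(KK)))
  [3] KK(K(I(KK)))

Answer: NO — after 3 steps the term is KK(K(I(KK))), not yet normal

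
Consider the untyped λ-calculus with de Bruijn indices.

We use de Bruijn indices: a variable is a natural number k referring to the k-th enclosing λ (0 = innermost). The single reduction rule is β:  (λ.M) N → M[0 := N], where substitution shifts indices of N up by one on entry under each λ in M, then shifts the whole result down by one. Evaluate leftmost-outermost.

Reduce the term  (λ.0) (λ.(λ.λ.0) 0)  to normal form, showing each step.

  start: (λ.0) (λ.(λ.λ.0) 0)
  [1] λ.(λ.λ.0) 0
  [2] λ.λ.0

Answer: normal form = λ.λ.0  (in 2 steps)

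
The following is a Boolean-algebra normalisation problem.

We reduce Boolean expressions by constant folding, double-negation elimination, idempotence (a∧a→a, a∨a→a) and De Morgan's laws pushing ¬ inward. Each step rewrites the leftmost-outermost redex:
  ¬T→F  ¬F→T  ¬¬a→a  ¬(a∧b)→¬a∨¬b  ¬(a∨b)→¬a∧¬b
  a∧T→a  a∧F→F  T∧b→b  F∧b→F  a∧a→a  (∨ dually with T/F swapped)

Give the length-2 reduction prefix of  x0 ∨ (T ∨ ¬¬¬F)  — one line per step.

Answer: after 2 steps: T

Working:
  start: x0 ∨ (T ∨ ¬¬¬F)
  [1] x0 ∨ T
  [2] T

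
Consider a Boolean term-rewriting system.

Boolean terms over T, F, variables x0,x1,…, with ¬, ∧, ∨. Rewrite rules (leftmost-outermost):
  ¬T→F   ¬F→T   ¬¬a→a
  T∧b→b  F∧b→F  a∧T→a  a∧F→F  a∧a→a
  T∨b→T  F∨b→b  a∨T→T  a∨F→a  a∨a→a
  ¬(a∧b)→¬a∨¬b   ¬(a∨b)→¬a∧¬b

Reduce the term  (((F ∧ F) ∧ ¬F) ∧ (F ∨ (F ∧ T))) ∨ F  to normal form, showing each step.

  start: (((F ∧ F) ∧ ¬F) ∧ (F ∨ (F ∧ T))) ∨ F
  [1] ((F ∧ F) ∧ ¬F) ∧ (F ∨ (F ∧ T))
  [2] (F ∧ ¬F) ∧ (F ∨ (F ∧ T))
  [3] F ∧ (F ∨ (F ∧ T))
  [4] F

Answer: normal form = F  (in 4 steps)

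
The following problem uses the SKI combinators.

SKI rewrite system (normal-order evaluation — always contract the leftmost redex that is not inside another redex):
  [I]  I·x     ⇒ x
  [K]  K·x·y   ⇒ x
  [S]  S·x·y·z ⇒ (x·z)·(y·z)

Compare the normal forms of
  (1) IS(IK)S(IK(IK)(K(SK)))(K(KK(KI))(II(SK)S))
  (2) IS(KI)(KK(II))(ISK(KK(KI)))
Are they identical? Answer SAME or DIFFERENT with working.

Answer: DIFFERENT — A ⇓ KK, B ⇓ K(SKK)

Derivation:
Term A:
  start: IS(IK)S(IK(IK)(K(SK)))(K(KK(KI))(II(SK)S))
  step 1: S(IK)S(IK(IK)(K(SK)))(K(KK(KI))(II(SK)S))
  step 2: IK(IK(IK)(K(SK)))(S(IK(IK)(K(SK))))(K(KK(KI))(II(SK)S))
  step 3: K(IK(IK)(K(SK)))(S(IK(IK)(K(SK))))(K(KK(KI))(II(SK)S))
  step 4: IK(IK)(K(SK))(K(KK(KI))(II(SK)S))
  step 5: K(IK)(K(SK))(K(KK(KI))(II(SK)S))
  step 6: IK(K(KK(KI))(II(SK)S))
  step 7: K(K(KK(KI))(II(SK)S))
  step 8: K(KK(KI))
  step 9: KK

Term B:
  start: IS(KI)(KK(II))(ISK(KK(KI)))
  step 1: S(KI)(KK(II))(ISK(KK(KI)))
  step 2: KI(ISK(KK(KI)))(KK(II)(ISK(KK(KI))))
  step 3: I(KK(II)(ISK(KK(KI))))
  step 4: KK(II)(ISK(KK(KI)))
  step 5: K(ISK(KK(KI)))
  step 6: K(SK(KK(KI)))
  step 7: K(SKK)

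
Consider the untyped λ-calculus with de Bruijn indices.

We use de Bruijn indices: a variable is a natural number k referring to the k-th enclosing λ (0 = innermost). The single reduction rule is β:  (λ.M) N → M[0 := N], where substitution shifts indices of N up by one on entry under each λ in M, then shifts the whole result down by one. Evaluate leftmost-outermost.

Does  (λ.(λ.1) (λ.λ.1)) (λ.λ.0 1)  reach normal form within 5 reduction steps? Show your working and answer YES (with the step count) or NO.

  start: (λ.(λ.1) (λ.λ.1)) (λ.λ.0 1)
  →1  (λ.λ.λ.0 1) (λ.λ.1)
  →2  λ.λ.0 1

Answer: YES — reaches normal form λ.λ.0 1 in 2 ≤ 5 steps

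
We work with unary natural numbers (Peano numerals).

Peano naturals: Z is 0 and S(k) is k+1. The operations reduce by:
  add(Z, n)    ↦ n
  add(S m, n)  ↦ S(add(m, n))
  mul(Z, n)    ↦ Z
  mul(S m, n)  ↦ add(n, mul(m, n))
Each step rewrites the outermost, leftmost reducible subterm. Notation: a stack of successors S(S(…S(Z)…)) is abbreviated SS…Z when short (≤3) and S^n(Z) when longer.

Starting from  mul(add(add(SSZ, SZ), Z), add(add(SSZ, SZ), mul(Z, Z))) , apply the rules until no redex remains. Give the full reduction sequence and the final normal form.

Answer: normal form = S^9(Z)  (in 47 steps)

Derivation:
  start: mul(add(add(SSZ, SZ), Z), add(add(SSZ, SZ), mul(Z, Z)))
  →1  mul(add(S(add(SZ, SZ)), Z), add(add(SSZ, SZ), mul(Z, Z)))
  →2  mul(S(add(add(SZ, SZ), Z)), add(add(SSZ, SZ), mul(Z, Z)))
  →3  add(add(add(SSZ, SZ), mul(Z, Z)), mul(add(add(SZ, SZ), Z), add(add(SSZ, SZ), mul(Z, Z))))
  →4  add(add(S(add(SZ, SZ)), mul(Z, Z)), mul(add(add(SZ, SZ), Z), add(add(SSZ, SZ), mul(Z, Z))))
  →5  add(S(add(add(SZ, SZ), mul(Z, Z))), mul(add(add(SZ, SZ), Z), add(add(SSZ, SZ), mul(Z, Z))))
  →6  S(add(add(add(SZ, SZ), mul(Z, Z)), mul(add(add(SZ, SZ), Z), add(add(SSZ, SZ), mul(Z, Z)))))
  →7  S(add(add(S(add(Z, SZ)), mul(Z, Z)), mul(add(add(SZ, SZ), Z), add(add(SSZ, SZ), mul(Z, Z)))))
  →8  S(add(S(add(add(Z, SZ), mul(Z, Z))), mul(add(add(SZ, SZ), Z), add(add(SSZ, SZ), mul(Z, Z)))))
  →9  S(S(add(add(add(Z, SZ), mul(Z, Z)), mul(add(add(SZ, SZ), Z), add(add(SSZ, SZ), mul(Z, Z))))))
  →10  S(S(add(add(SZ, mul(Z, Z)), mul(add(add(SZ, SZ), Z), add(add(SSZ, SZ), mul(Z, Z))))))
  →11  S(S(add(S(add(Z, mul(Z, Z))), mul(add(add(SZ, SZ), Z), add(add(SSZ, SZ), mul(Z, Z))))))
  →12  S(S(S(add(add(Z, mul(Z, Z)), mul(add(add(SZ, SZ), Z), add(add(SSZ, SZ), mul(Z, Z)))))))
  →13  S(S(S(add(mul(Z, Z), mul(add(add(SZ, SZ), Z), add(add(SSZ, SZ), mul(Z, Z)))))))
  →14  S(S(S(add(Z, mul(add(add(SZ, SZ), Z), add(add(SSZ, SZ), mul(Z, Z)))))))
  →15  S(S(S(mul(add(add(SZ, SZ), Z), add(add(SSZ, SZ), mul(Z, Z))))))
  →16  S(S(S(mul(add(S(add(Z, SZ)), Z), add(add(SSZ, SZ), mul(Z, Z))))))
  →17  S(S(S(mul(S(add(add(Z, SZ), Z)), add(add(SSZ, SZ), mul(Z, Z))))))
  →18  S(S(S(add(add(add(SSZ, SZ), mul(Z, Z)), mul(add(add(Z, SZ), Z), add(add(SSZ, SZ), mul(Z, Z)))))))
  →19  S(S(S(add(add(S(add(SZ, SZ)), mul(Z, Z)), mul(add(add(Z, SZ), Z), add(add(SSZ, SZ), mul(Z, Z)))))))
  →20  S(S(S(add(S(add(add(SZ, SZ), mul(Z, Z))), mul(add(add(Z, SZ), Z), add(add(SSZ, SZ), mul(Z, Z)))))))
  →21  S(S(S(S(add(add(add(SZ, SZ), mul(Z, Z)), mul(add(add(Z, SZ), Z), add(add(SSZ, SZ), mul(Z, Z))))))))
  →22  S(S(S(S(add(add(S(add(Z, SZ)), mul(Z, Z)), mul(add(add(Z, SZ), Z), add(add(SSZ, SZ), mul(Z, Z))))))))
  →23  S(S(S(S(add(S(add(add(Z, SZ), mul(Z, Z))), mul(add(add(Z, SZ), Z), add(add(SSZ, SZ), mul(Z, Z))))))))
  →24  S(S(S(S(S(add(add(add(Z, SZ), mul(Z, Z)), mul(add(add(Z, SZ), Z), add(add(SSZ, SZ), mul(Z, Z)))))))))
  →25  S(S(S(S(S(add(add(SZ, mul(Z, Z)), mul(add(add(Z, SZ), Z), add(add(SSZ, SZ), mul(Z, Z)))))))))
  →26  S(S(S(S(S(add(S(add(Z, mul(Z, Z))), mul(add(add(Z, SZ), Z), add(add(SSZ, SZ), mul(Z, Z)))))))))
  →27  S(S(S(S(S(S(add(add(Z, mul(Z, Z)), mul(add(add(Z, SZ), Z), add(add(SSZ, SZ), mul(Z, Z))))))))))
  →28  S(S(S(S(S(S(add(mul(Z, Z), mul(add(add(Z, SZ), Z), add(add(SSZ, SZ), mul(Z, Z))))))))))
  →29  S(S(S(S(S(S(add(Z, mul(add(add(Z, SZ), Z), add(add(SSZ, SZ), mul(Z, Z))))))))))
  →30  S(S(S(S(S(S(mul(add(add(Z, SZ), Z), add(add(SSZ, SZ), mul(Z, Z)))))))))
  →31  S(S(S(S(S(S(mul(add(SZ, Z), add(add(SSZ, SZ), mul(Z, Z)))))))))
  →32  S(S(S(S(S(S(mul(S(add(Z, Z)), add(add(SSZ, SZ), mul(Z, Z)))))))))
  →33  S(S(S(S(S(S(add(add(add(SSZ, SZ), mul(Z, Z)), mul(add(Z, Z), add(add(SSZ, SZ), mul(Z, Z))))))))))
  →34  S(S(S(S(S(S(add(add(S(add(SZ, SZ)), mul(Z, Z)), mul(add(Z, Z), add(add(SSZ, SZ), mul(Z, Z))))))))))
  →35  S(S(S(S(S(S(add(S(add(add(SZ, SZ), mul(Z, Z))), mul(add(Z, Z), add(add(SSZ, SZ), mul(Z, Z))))))))))
  →36  S(S(S(S(S(S(S(add(add(add(SZ, SZ), mul(Z, Z)), mul(add(Z, Z), add(add(SSZ, SZ), mul(Z, Z)))))))))))
  →37  S(S(S(S(S(S(S(add(add(S(add(Z, SZ)), mul(Z, Z)), mul(add(Z, Z), add(add(SSZ, SZ), mul(Z, Z)))))))))))
  →38  S(S(S(S(S(S(S(add(S(add(add(Z, SZ), mul(Z, Z))), mul(add(Z, Z), add(add(SSZ, SZ), mul(Z, Z)))))))))))
  →39  S(S(S(S(S(S(S(S(add(add(add(Z, SZ), mul(Z, Z)), mul(add(Z, Z), add(add(SSZ, SZ), mul(Z, Z))))))))))))
  →40  S(S(S(S(S(S(S(S(add(add(SZ, mul(Z, Z)), mul(add(Z, Z), add(add(SSZ, SZ), mul(Z, Z))))))))))))
  →41  S(S(S(S(S(S(S(S(add(S(add(Z, mul(Z, Z))), mul(add(Z, Z), add(add(SSZ, SZ), mul(Z, Z))))))))))))
  →42  S(S(S(S(S(S(S(S(S(add(add(Z, mul(Z, Z)), mul(add(Z, Z), add(add(SSZ, SZ), mul(Z, Z)))))))))))))
  →43  S(S(S(S(S(S(S(S(S(add(mul(Z, Z), mul(add(Z, Z), add(add(SSZ, SZ), mul(Z, Z)))))))))))))
  →44  S(S(S(S(S(S(S(S(S(add(Z, mul(add(Z, Z), add(add(SSZ, SZ), mul(Z, Z)))))))))))))
  →45  S(S(S(S(S(S(S(S(S(mul(add(Z, Z), add(add(SSZ, SZ), mul(Z, Z))))))))))))
  →46  S(S(S(S(S(S(S(S(S(mul(Z, add(add(SSZ, SZ), mul(Z, Z))))))))))))
  →47  S^9(Z)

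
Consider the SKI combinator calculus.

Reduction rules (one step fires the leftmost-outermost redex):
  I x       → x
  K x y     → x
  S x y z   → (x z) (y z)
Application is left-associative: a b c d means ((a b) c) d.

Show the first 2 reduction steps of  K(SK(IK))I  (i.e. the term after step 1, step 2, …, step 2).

Answer: after 2 steps: SKK

Reduction:
  start: K(SK(IK))I
  step 1: SK(IK)
  step 2: SKK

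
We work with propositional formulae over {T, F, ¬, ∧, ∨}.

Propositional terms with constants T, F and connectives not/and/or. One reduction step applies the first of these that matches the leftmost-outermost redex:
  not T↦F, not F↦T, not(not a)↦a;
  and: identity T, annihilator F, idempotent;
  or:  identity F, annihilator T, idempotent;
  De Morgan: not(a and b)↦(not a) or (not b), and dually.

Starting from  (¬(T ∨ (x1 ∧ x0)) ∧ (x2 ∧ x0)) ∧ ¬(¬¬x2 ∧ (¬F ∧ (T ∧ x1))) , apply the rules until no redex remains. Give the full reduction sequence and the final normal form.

  start: (¬(T ∨ (x1 ∧ x0)) ∧ (x2 ∧ x0)) ∧ ¬(¬¬x2 ∧ (¬F ∧ (T ∧ x1)))
  →1  ((¬T ∧ ¬(x1 ∧ x0)) ∧ (x2 ∧ x0)) ∧ ¬(¬¬x2 ∧ (¬F ∧ (T ∧ x1)))
  →2  ((F ∧ ¬(x1 ∧ x0)) ∧ (x2 ∧ x0)) ∧ ¬(¬¬x2 ∧ (¬F ∧ (T ∧ x1)))
  →3  (F ∧ (x2 ∧ x0)) ∧ ¬(¬¬x2 ∧ (¬F ∧ (T ∧ x1)))
  →4  F ∧ ¬(¬¬x2 ∧ (¬F ∧ (T ∧ x1)))
  →5  F

Answer: normal form = F  (in 5 steps)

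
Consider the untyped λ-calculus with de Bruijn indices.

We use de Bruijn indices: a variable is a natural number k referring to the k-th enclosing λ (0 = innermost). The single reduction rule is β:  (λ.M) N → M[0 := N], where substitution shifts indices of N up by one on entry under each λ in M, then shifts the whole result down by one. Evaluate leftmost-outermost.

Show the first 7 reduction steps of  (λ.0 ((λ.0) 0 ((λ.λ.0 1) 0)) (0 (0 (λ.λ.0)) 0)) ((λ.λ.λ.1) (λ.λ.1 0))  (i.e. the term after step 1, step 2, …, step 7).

  start: (λ.0 ((λ.0) 0 ((λ.λ.0 1) 0)) (0 (0 (λ.λ.0)) 0)) ((λ.λ.λ.1) (λ.λ.1 0))
  [1] (λ.λ.λ.1) (λ.λ.1 0) ((λ.0) ((λ.λ.λ.1) (λ.λ.1 0)) ((λ.λ.0 1) ((λ.λ.λ.1) (λ.λ.1 0)))) ((λ.λ.λ.1) (λ.λ.1 0) ((λ.λ.λ.1) (λ.λ.1 0) (λ.λ.0)) ((λ.λ.λ.1) (λ.λ.1 0)))
  [2] (λ.λ.1) ((λ.0) ((λ.λ.λ.1) (λ.λ.1 0)) ((λ.λ.0 1) ((λ.λ.λ.1) (λ.λ.1 0)))) ((λ.λ.λ.1) (λ.λ.1 0) ((λ.λ.λ.1) (λ.λ.1 0) (λ.λ.0)) ((λ.λ.λ.1) (λ.λ.1 0)))
  [3] (λ.(λ.0) ((λ.λ.λ.1) (λ.λ.1 0)) ((λ.λ.0 1) ((λ.λ.λ.1) (λ.λ.1 0)))) ((λ.λ.λ.1) (λ.λ.1 0) ((λ.λ.λ.1) (λ.λ.1 0) (λ.λ.0)) ((λ.λ.λ.1) (λ.λ.1 0)))
  [4] (λ.0) ((λ.λ.λ.1) (λ.λ.1 0)) ((λ.λ.0 1) ((λ.λ.λ.1) (λ.λ.1 0)))
  [5] (λ.λ.λ.1) (λ.λ.1 0) ((λ.λ.0 1) ((λ.λ.λ.1) (λ.λ.1 0)))
  [6] (λ.λ.1) ((λ.λ.0 1) ((λ.λ.λ.1) (λ.λ.1 0)))
  [7] λ.(λ.λ.0 1) ((λ.λ.λ.1) (λ.λ.1 0))

Answer: after 7 steps: λ.(λ.λ.0 1) ((λ.λ.λ.1) (λ.λ.1 0))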